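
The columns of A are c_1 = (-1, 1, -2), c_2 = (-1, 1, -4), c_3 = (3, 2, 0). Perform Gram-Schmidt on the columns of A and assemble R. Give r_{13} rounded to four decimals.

r_{13} = -0.4082

e_1 = c_1/‖c_1‖ = (-1, 1, -2)/2.4495 = (-0.4082, 0.4082, -0.8165).
r_{13} = e_1·c_3 = -0.4082.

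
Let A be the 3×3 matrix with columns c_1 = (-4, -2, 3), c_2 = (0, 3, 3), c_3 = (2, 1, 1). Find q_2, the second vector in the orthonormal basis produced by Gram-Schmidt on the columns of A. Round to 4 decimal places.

q_2 = (0.0984, 0.7625, 0.6395)

c_1 = (-4, -2, 3); ‖c_1‖ = 5.3852, so q_1 = (-0.7428, -0.3714, 0.5571).
q_1·c_2 = (-0.7428)·0 + (-0.3714)·3 + 0.5571·3 = 0.5571.
u_2 = c_2 − 0.5571·q_1 = (0.4138, 3.2069, 2.6897).
‖u_2‖ = 4.2059, so q_2 = (0.0984, 0.7625, 0.6395).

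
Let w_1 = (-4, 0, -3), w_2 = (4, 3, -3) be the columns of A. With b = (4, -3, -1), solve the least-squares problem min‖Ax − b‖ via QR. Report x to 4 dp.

x = (-0.4644, 0.1985)

w_1 = (-4, 0, -3); ‖w_1‖ = 5.0000, so e_1 = (-0.8000, 0.0000, -0.6000).
e_1·w_2 = (-0.8000)·4 + 0.0000·3 + (-0.6000)·(-3) = -1.4000.
u_2 = w_2 + 1.4000·e_1 = (2.8800, 3.0000, -3.8400).
‖u_2‖ = 5.6604, so e_2 = (0.5088, 0.5300, -0.6784).
Qᵀb = (-2.6000, 1.1236).
Back-substitute: x_2 = 1.1236/5.6604 = 0.1985.
x_1 = (-2.6000 + 1.4000·0.1985)/5.0000 = -0.4644.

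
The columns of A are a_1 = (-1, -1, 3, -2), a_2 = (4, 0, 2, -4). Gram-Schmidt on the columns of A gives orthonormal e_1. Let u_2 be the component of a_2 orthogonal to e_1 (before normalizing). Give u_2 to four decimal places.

e_1 = a_1/‖a_1‖ = (-1, -1, 3, -2)/3.8730 = (-0.2582, -0.2582, 0.7746, -0.5164).
r_{12} = e_1·a_2 = 2.5820.
u_2 = a_2 − 2.5820·e_1 = (4.6667, 0.6667, 0.0000, -2.6667).

u_2 = (4.6667, 0.6667, 0.0000, -2.6667)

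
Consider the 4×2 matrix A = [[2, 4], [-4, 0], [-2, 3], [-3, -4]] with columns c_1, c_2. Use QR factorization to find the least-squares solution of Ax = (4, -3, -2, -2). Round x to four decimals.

c_1 = (2, -4, -2, -3); ‖c_1‖ = 5.7446, so e_1 = (0.3482, -0.6963, -0.3482, -0.5222).
e_1·c_2 = 0.3482·4 + (-0.6963)·0 + (-0.3482)·3 + (-0.5222)·(-4) = 2.4371.
u_2 = c_2 − 2.4371·e_1 = (3.1515, 1.6970, 3.8485, -2.7273).
‖u_2‖ = 5.9212, so e_2 = (0.5322, 0.2866, 0.6500, -0.4606).
Qᵀb = (5.2223, 0.8905).
Back-substitute: x_2 = 0.8905/5.9212 = 0.1504.
x_1 = (5.2223 − 2.4371·0.1504)/5.7446 = 0.8453.

x = (0.8453, 0.1504)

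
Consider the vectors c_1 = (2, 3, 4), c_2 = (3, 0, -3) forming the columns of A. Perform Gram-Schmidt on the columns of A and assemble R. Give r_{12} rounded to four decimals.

c_1 = (2, 3, 4); ‖c_1‖ = 5.3852, so e_1 = (0.3714, 0.5571, 0.7428).
r_{12} = e_1·c_2 = -1.1142.

r_{12} = -1.1142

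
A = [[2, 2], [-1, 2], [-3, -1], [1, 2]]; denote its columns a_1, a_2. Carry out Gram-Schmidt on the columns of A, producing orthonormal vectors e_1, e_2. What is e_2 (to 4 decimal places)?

e_1 = a_1/‖a_1‖ = (2, -1, -3, 1)/3.8730 = (0.5164, -0.2582, -0.7746, 0.2582).
r_{12} = e_1·a_2 = 1.8074.
u_2 = a_2 − 1.8074·e_1 = (1.0667, 2.4667, 0.4000, 1.5333).
‖u_2‖ = 3.1198, so e_2 = (0.3419, 0.7906, 0.1282, 0.4915).

e_2 = (0.3419, 0.7906, 0.1282, 0.4915)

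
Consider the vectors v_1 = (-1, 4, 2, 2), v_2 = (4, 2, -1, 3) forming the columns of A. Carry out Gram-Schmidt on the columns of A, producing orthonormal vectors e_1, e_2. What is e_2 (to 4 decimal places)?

v_1 = (-1, 4, 2, 2); ‖v_1‖ = 5.0000, so e_1 = (-0.2000, 0.8000, 0.4000, 0.4000).
e_1·v_2 = (-0.2000)·4 + 0.8000·2 + 0.4000·(-1) + 0.4000·3 = 1.6000.
u_2 = v_2 − 1.6000·e_1 = (4.3200, 0.7200, -1.6400, 2.3600).
‖u_2‖ = 5.2383, so e_2 = (0.8247, 0.1374, -0.3131, 0.4505).

e_2 = (0.8247, 0.1374, -0.3131, 0.4505)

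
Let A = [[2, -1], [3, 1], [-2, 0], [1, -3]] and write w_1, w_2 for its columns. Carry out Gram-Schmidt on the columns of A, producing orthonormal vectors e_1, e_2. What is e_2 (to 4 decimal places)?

e_2 = (-0.2369, 0.4061, -0.0677, -0.8800)

w_1 = (2, 3, -2, 1); ‖w_1‖ = 4.2426, so e_1 = (0.4714, 0.7071, -0.4714, 0.2357).
e_1·w_2 = 0.4714·(-1) + 0.7071·1 + (-0.4714)·0 + 0.2357·(-3) = -0.4714.
u_2 = w_2 + 0.4714·e_1 = (-0.7778, 1.3333, -0.2222, -2.8889).
‖u_2‖ = 3.2830, so e_2 = (-0.2369, 0.4061, -0.0677, -0.8800).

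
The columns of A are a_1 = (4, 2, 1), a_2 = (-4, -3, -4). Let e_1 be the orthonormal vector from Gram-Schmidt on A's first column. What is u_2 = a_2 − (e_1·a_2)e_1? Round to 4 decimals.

u_2 = (0.9524, -0.5238, -2.7619)

e_1 = a_1/‖a_1‖ = (4, 2, 1)/4.5826 = (0.8729, 0.4364, 0.2182).
r_{12} = e_1·a_2 = -5.6737.
u_2 = a_2 + 5.6737·e_1 = (0.9524, -0.5238, -2.7619).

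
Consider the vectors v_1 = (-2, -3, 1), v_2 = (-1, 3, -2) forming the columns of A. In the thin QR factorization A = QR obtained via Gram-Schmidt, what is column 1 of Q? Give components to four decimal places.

e_1 = v_1/‖v_1‖ = (-2, -3, 1)/3.7417 = (-0.5345, -0.8018, 0.2673).

e_1 = (-0.5345, -0.8018, 0.2673)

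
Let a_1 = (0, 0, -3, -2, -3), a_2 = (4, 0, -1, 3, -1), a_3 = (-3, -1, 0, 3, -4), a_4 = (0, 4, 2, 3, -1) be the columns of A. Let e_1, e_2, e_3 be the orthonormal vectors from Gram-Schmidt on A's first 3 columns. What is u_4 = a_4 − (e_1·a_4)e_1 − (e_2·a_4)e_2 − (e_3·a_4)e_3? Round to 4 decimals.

e_1 = a_1/‖a_1‖ = (0, 0, -3, -2, -3)/4.6904 = (0.0000, 0.0000, -0.6396, -0.4264, -0.6396).
r_{12} = e_1·a_2 = 0.0000.
u_2 = a_2 − 0.0000·e_1 = (4.0000, 0.0000, -1.0000, 3.0000, -1.0000).
‖u_2‖ = 5.1962, so e_2 = (0.7698, 0.0000, -0.1925, 0.5774, -0.1925).
r_{13} = e_1·a_3 = 1.2792; r_{23} = e_2·a_3 = 0.1925.
u_3 = a_3 − 1.2792·e_1 − 0.1925·e_2 = (-3.1481, -1.0000, 0.8552, 3.4343, -3.1448).
‖u_3‖ = 5.7729, so e_3 = (-0.5453, -0.1732, 0.1481, 0.5949, -0.5447).
r_{14} = e_1·a_4 = -1.9188; r_{24} = e_2·a_4 = 1.5396; r_{34} = e_3·a_4 = 1.9329.
u_4 = a_4 + 1.9188·e_1 − 1.5396·e_2 − 1.9329·e_3 = (-0.1311, 4.3348, 0.7827, 0.1431, -0.8781).

u_4 = (-0.1311, 4.3348, 0.7827, 0.1431, -0.8781)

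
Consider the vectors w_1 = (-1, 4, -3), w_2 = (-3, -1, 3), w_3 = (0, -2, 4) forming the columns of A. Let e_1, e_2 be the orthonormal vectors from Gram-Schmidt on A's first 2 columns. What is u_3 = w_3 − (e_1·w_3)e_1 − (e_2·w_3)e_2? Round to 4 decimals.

e_1 = w_1/‖w_1‖ = (-1, 4, -3)/5.0990 = (-0.1961, 0.7845, -0.5883).
r_{12} = e_1·w_2 = -1.9612.
u_2 = w_2 + 1.9612·e_1 = (-3.3846, 0.5385, 1.8462).
‖u_2‖ = 3.8928, so e_2 = (-0.8695, 0.1383, 0.4742).
r_{13} = e_1·w_3 = -3.9223; r_{23} = e_2·w_3 = 1.6204.
u_3 = w_3 + 3.9223·e_1 − 1.6204·e_2 = (0.6396, 0.8528, 0.9239).

u_3 = (0.6396, 0.8528, 0.9239)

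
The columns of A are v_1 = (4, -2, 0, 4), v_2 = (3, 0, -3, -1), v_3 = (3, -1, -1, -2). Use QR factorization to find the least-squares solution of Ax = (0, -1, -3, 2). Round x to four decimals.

x = (0.2197, 1.0909, -1.1061)

v_1 = (4, -2, 0, 4); ‖v_1‖ = 6.0000, so e_1 = (0.6667, -0.3333, 0.0000, 0.6667).
e_1·v_2 = 0.6667·3 + (-0.3333)·0 + 0.0000·(-3) + 0.6667·(-1) = 1.3333.
u_2 = v_2 − 1.3333·e_1 = (2.1111, 0.4444, -3.0000, -1.8889).
‖u_2‖ = 4.1500, so e_2 = (0.5087, 0.1071, -0.7229, -0.4552).
e_1·v_3 = 0.6667·3 + (-0.3333)·(-1) + 0.0000·(-1) + 0.6667·(-2) = 1.0000; e_2·v_3 = 0.5087·3 + 0.1071·(-1) + (-0.7229)·(-1) + (-0.4552)·(-2) = 3.0522.
u_3 = v_3 − 1.0000·e_1 − 3.0522·e_2 = (0.7806, -0.9935, 1.2065, -1.2774).
‖u_3‖ = 2.1642, so e_3 = (0.3607, -0.4591, 0.5575, -0.5902).
Qᵀb = (1.6667, 1.1513, -2.3938).
Back-substitute: x_3 = -2.3938/2.1642 = -1.1061.
x_2 = (1.1513 − 3.0522·(-1.1061))/4.1500 = 1.0909.
x_1 = (1.6667 − 1.3333·1.0909 − 1.0000·(-1.1061))/6.0000 = 0.2197.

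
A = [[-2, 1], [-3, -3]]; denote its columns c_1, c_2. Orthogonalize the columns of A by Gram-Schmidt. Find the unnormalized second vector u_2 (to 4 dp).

e_1 = c_1/‖c_1‖ = (-2, -3)/3.6056 = (-0.5547, -0.8321).
r_{12} = e_1·c_2 = 1.9415.
u_2 = c_2 − 1.9415·e_1 = (2.0769, -1.3846).

u_2 = (2.0769, -1.3846)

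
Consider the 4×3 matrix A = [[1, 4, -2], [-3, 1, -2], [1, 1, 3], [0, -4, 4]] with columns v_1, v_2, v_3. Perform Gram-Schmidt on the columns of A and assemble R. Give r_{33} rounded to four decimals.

r_{33} = 3.3211

v_1 = (1, -3, 1, 0); ‖v_1‖ = 3.3166, so q_1 = (0.3015, -0.9045, 0.3015, 0.0000).
q_1·v_2 = 0.3015·4 + (-0.9045)·1 + 0.3015·1 + 0.0000·(-4) = 0.6030.
u_2 = v_2 − 0.6030·q_1 = (3.8182, 1.5455, 0.8182, -4.0000).
‖u_2‖ = 5.7997, so q_2 = (0.6583, 0.2665, 0.1411, -0.6897).
q_1·v_3 = 0.3015·(-2) + (-0.9045)·(-2) + 0.3015·3 + 0.0000·4 = 2.1106; q_2·v_3 = 0.6583·(-2) + 0.2665·(-2) + 0.1411·3 + (-0.6897)·4 = -4.1852.
u_3 = v_3 − 2.1106·q_1 + 4.1852·q_2 = (0.1189, 1.0243, 2.9541, 1.1135).
r_{33} = ‖u_3‖ = 3.3211.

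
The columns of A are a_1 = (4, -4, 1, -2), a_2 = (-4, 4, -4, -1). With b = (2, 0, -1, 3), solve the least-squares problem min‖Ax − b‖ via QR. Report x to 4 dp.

a_1 = (4, -4, 1, -2); ‖a_1‖ = 6.0828, so e_1 = (0.6576, -0.6576, 0.1644, -0.3288).
e_1·a_2 = 0.6576·(-4) + (-0.6576)·4 + 0.1644·(-4) + (-0.3288)·(-1) = -5.5896.
u_2 = a_2 + 5.5896·e_1 = (-0.3243, 0.3243, -3.0811, -2.8378).
‖u_2‖ = 4.2139, so e_2 = (-0.0770, 0.0770, -0.7312, -0.6735).
Qᵀb = (0.1644, -1.4431).
Back-substitute: x_2 = -1.4431/4.2139 = -0.3425.
x_1 = (0.1644 + 5.5896·(-0.3425))/6.0828 = -0.2877.

x = (-0.2877, -0.3425)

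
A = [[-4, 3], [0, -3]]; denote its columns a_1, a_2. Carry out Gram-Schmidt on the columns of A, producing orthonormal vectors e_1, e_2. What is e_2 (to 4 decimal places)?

a_1 = (-4, 0); ‖a_1‖ = 4.0000, so e_1 = (-1.0000, 0.0000).
e_1·a_2 = (-1.0000)·3 + 0.0000·(-3) = -3.0000.
u_2 = a_2 + 3.0000·e_1 = (0.0000, -3.0000).
‖u_2‖ = 3.0000, so e_2 = (0.0000, -1.0000).

e_2 = (0.0000, -1.0000)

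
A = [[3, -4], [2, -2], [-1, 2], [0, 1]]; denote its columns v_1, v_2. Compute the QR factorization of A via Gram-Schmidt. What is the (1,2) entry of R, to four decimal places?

v_1 = (3, 2, -1, 0); ‖v_1‖ = 3.7417, so q_1 = (0.8018, 0.5345, -0.2673, 0.0000).
r_{12} = q_1·v_2 = -4.8107.

r_{12} = -4.8107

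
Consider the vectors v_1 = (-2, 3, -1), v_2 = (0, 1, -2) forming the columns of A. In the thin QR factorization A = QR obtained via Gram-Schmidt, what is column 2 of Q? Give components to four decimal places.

q_2 = (0.3984, -0.0398, -0.9163)

q_1 = v_1/‖v_1‖ = (-2, 3, -1)/3.7417 = (-0.5345, 0.8018, -0.2673).
r_{12} = q_1·v_2 = 1.3363.
u_2 = v_2 − 1.3363·q_1 = (0.7143, -0.0714, -1.6429).
‖u_2‖ = 1.7928, so q_2 = (0.3984, -0.0398, -0.9163).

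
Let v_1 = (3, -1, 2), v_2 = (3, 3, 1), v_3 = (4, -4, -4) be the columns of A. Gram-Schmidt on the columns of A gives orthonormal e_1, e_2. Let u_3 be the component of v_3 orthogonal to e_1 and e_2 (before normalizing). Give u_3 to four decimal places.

u_3 = (3.0495, -1.3069, -5.2277)

e_1 = v_1/‖v_1‖ = (3, -1, 2)/3.7417 = (0.8018, -0.2673, 0.5345).
r_{12} = e_1·v_2 = 2.1381.
u_2 = v_2 − 2.1381·e_1 = (1.2857, 3.5714, -0.1429).
‖u_2‖ = 3.7985, so e_2 = (0.3385, 0.9402, -0.0376).
r_{13} = e_1·v_3 = 2.1381; r_{23} = e_2·v_3 = -2.2565.
u_3 = v_3 − 2.1381·e_1 + 2.2565·e_2 = (3.0495, -1.3069, -5.2277).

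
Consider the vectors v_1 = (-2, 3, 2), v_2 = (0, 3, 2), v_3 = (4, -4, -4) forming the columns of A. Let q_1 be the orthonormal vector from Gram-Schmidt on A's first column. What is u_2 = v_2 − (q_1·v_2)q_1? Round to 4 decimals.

u_2 = (1.5294, 0.7059, 0.4706)

q_1 = v_1/‖v_1‖ = (-2, 3, 2)/4.1231 = (-0.4851, 0.7276, 0.4851).
r_{12} = q_1·v_2 = 3.1530.
u_2 = v_2 − 3.1530·q_1 = (1.5294, 0.7059, 0.4706).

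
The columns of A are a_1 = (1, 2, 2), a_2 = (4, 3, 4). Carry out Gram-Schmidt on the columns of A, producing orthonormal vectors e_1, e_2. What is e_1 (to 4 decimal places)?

e_1 = (0.3333, 0.6667, 0.6667)

e_1 = a_1/‖a_1‖ = (1, 2, 2)/3.0000 = (0.3333, 0.6667, 0.6667).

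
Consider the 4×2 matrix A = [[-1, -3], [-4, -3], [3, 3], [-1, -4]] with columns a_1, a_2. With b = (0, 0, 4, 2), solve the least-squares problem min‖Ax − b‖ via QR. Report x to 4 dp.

a_1 = (-1, -4, 3, -1); ‖a_1‖ = 5.1962, so q_1 = (-0.1925, -0.7698, 0.5774, -0.1925).
q_1·a_2 = (-0.1925)·(-3) + (-0.7698)·(-3) + 0.5774·3 + (-0.1925)·(-4) = 5.3886.
u_2 = a_2 − 5.3886·q_1 = (-1.9630, 1.1481, -0.1111, -2.9630).
‖u_2‖ = 3.7367, so q_2 = (-0.5253, 0.3073, -0.0297, -0.7929).
Qᵀb = (1.9245, -1.7048).
Back-substitute: x_2 = -1.7048/3.7367 = -0.4562.
x_1 = (1.9245 − 5.3886·(-0.4562))/5.1962 = 0.8435.

x = (0.8435, -0.4562)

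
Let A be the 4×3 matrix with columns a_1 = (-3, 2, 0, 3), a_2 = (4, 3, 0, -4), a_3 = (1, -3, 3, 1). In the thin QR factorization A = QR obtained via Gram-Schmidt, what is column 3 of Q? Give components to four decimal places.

a_1 = (-3, 2, 0, 3); ‖a_1‖ = 4.6904, so q_1 = (-0.6396, 0.4264, 0.0000, 0.6396).
q_1·a_2 = (-0.6396)·4 + 0.4264·3 + 0.0000·0 + 0.6396·(-4) = -3.8376.
u_2 = a_2 + 3.8376·q_1 = (1.5455, 4.6364, 0.0000, -1.5455).
‖u_2‖ = 5.1257, so q_2 = (0.3015, 0.9045, 0.0000, -0.3015).
q_1·a_3 = (-0.6396)·1 + 0.4264·(-3) + 0.0000·3 + 0.6396·1 = -1.2792; q_2·a_3 = 0.3015·1 + 0.9045·(-3) + 0.0000·3 + (-0.3015)·1 = -2.7136.
u_3 = a_3 + 1.2792·q_1 + 2.7136·q_2 = (1.0000, 0.0000, 3.0000, 1.0000).
‖u_3‖ = 3.3166, so q_3 = (0.3015, 0.0000, 0.9045, 0.3015).

q_3 = (0.3015, 0.0000, 0.9045, 0.3015)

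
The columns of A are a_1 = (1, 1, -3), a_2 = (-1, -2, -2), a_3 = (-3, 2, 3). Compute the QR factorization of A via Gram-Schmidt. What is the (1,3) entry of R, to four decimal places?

a_1 = (1, 1, -3); ‖a_1‖ = 3.3166, so e_1 = (0.3015, 0.3015, -0.9045).
r_{13} = e_1·a_3 = -3.0151.

r_{13} = -3.0151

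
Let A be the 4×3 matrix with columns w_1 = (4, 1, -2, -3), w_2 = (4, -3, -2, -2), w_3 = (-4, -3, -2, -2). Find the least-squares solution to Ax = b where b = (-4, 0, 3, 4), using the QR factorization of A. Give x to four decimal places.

x = (-1.1005, -0.1349, -0.2354)

e_1 = w_1/‖w_1‖ = (4, 1, -2, -3)/5.4772 = (0.7303, 0.1826, -0.3651, -0.5477).
r_{12} = e_1·w_2 = 4.1992.
u_2 = w_2 − 4.1992·e_1 = (0.9333, -3.7667, -0.4667, 0.3000).
‖u_2‖ = 3.9200, so e_2 = (0.2381, -0.9609, -0.1190, 0.0765).
r_{13} = e_1·w_3 = -1.6432; r_{23} = e_2·w_3 = 2.0153.
u_3 = w_3 + 1.6432·e_1 − 2.0153·e_2 = (-3.2798, -0.7636, -2.3601, -3.0542).
‖u_3‖ = 5.1224, so e_3 = (-0.6403, -0.1491, -0.4607, -0.5963).
Qᵀb = (-6.2075, -1.0034, -1.2061).
Back-substitute: x_3 = -1.2061/5.1224 = -0.2354.
x_2 = (-1.0034 − 2.0153·(-0.2354))/3.9200 = -0.1349.
x_1 = (-6.2075 − 4.1992·(-0.1349) + 1.6432·(-0.2354))/5.4772 = -1.1005.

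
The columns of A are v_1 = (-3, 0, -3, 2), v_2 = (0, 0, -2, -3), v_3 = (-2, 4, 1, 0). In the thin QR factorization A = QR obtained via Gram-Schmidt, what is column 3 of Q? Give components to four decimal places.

e_3 = (-0.3532, 0.8882, 0.2446, -0.1630)

e_1 = v_1/‖v_1‖ = (-3, 0, -3, 2)/4.6904 = (-0.6396, 0.0000, -0.6396, 0.4264).
r_{12} = e_1·v_2 = 0.0000.
u_2 = v_2 − 0.0000·e_1 = (0.0000, 0.0000, -2.0000, -3.0000).
‖u_2‖ = 3.6056, so e_2 = (0.0000, 0.0000, -0.5547, -0.8321).
r_{13} = e_1·v_3 = 0.6396; r_{23} = e_2·v_3 = -0.5547.
u_3 = v_3 − 0.6396·e_1 + 0.5547·e_2 = (-1.5909, 4.0000, 1.1014, -0.7343).
‖u_3‖ = 4.5037, so e_3 = (-0.3532, 0.8882, 0.2446, -0.1630).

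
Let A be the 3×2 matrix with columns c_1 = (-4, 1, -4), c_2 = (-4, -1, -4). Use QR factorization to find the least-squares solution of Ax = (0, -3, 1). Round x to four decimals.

x = (-1.5625, 1.4375)

c_1 = (-4, 1, -4); ‖c_1‖ = 5.7446, so q_1 = (-0.6963, 0.1741, -0.6963).
q_1·c_2 = (-0.6963)·(-4) + 0.1741·(-1) + (-0.6963)·(-4) = 5.3964.
u_2 = c_2 − 5.3964·q_1 = (-0.2424, -1.9394, -0.2424).
‖u_2‖ = 1.9695, so q_2 = (-0.1231, -0.9847, -0.1231).
Qᵀb = (-1.2185, 2.8311).
Back-substitute: x_2 = 2.8311/1.9695 = 1.4375.
x_1 = (-1.2185 − 5.3964·1.4375)/5.7446 = -1.5625.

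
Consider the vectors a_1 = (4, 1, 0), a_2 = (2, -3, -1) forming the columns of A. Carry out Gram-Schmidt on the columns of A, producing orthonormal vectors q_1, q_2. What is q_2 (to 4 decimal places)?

q_1 = a_1/‖a_1‖ = (4, 1, 0)/4.1231 = (0.9701, 0.2425, 0.0000).
r_{12} = q_1·a_2 = 1.2127.
u_2 = a_2 − 1.2127·q_1 = (0.8235, -3.2941, -1.0000).
‖u_2‖ = 3.5397, so q_2 = (0.2327, -0.9306, -0.2825).

q_2 = (0.2327, -0.9306, -0.2825)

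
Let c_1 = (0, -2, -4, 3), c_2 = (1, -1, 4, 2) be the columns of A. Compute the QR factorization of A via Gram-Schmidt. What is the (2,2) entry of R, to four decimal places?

r_{22} = 4.4489

c_1 = (0, -2, -4, 3); ‖c_1‖ = 5.3852, so e_1 = (0.0000, -0.3714, -0.7428, 0.5571).
e_1·c_2 = 0.0000·1 + (-0.3714)·(-1) + (-0.7428)·4 + 0.5571·2 = -1.4856.
u_2 = c_2 + 1.4856·e_1 = (1.0000, -1.5517, 2.8966, 2.8276).
r_{22} = ‖u_2‖ = 4.4489.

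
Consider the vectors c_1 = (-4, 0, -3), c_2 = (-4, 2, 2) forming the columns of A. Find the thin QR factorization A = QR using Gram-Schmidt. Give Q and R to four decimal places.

Q = [[-0.8000, -0.5367], [0.0000, 0.4472], [-0.6000, 0.7155]], R = [[5.0000, 2.0000], [0.0000, 4.4721]]

q_1 = c_1/‖c_1‖ = (-4, 0, -3)/5.0000 = (-0.8000, 0.0000, -0.6000).
r_{12} = q_1·c_2 = 2.0000.
u_2 = c_2 − 2.0000·q_1 = (-2.4000, 2.0000, 3.2000).
‖u_2‖ = 4.4721, so q_2 = (-0.5367, 0.4472, 0.7155).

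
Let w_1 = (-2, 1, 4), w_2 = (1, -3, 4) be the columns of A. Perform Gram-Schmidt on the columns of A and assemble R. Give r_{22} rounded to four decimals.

r_{22} = 4.4987

w_1 = (-2, 1, 4); ‖w_1‖ = 4.5826, so e_1 = (-0.4364, 0.2182, 0.8729).
e_1·w_2 = (-0.4364)·1 + 0.2182·(-3) + 0.8729·4 = 2.4004.
u_2 = w_2 − 2.4004·e_1 = (2.0476, -3.5238, 1.9048).
r_{22} = ‖u_2‖ = 4.4987.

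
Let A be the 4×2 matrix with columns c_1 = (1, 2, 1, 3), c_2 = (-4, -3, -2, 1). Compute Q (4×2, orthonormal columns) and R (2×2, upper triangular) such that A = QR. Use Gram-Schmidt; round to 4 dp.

c_1 = (1, 2, 1, 3); ‖c_1‖ = 3.8730, so e_1 = (0.2582, 0.5164, 0.2582, 0.7746).
e_1·c_2 = 0.2582·(-4) + 0.5164·(-3) + 0.2582·(-2) + 0.7746·1 = -2.3238.
u_2 = c_2 + 2.3238·e_1 = (-3.4000, -1.8000, -1.4000, 2.8000).
‖u_2‖ = 4.9598, so e_2 = (-0.6855, -0.3629, -0.2823, 0.5645).

Q = [[0.2582, -0.6855], [0.5164, -0.3629], [0.2582, -0.2823], [0.7746, 0.5645]], R = [[3.8730, -2.3238], [0.0000, 4.9598]]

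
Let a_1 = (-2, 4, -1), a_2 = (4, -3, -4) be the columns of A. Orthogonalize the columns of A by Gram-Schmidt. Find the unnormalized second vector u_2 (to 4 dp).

u_2 = (2.4762, 0.0476, -4.7619)

a_1 = (-2, 4, -1); ‖a_1‖ = 4.5826, so q_1 = (-0.4364, 0.8729, -0.2182).
q_1·a_2 = (-0.4364)·4 + 0.8729·(-3) + (-0.2182)·(-4) = -3.4915.
u_2 = a_2 + 3.4915·q_1 = (2.4762, 0.0476, -4.7619).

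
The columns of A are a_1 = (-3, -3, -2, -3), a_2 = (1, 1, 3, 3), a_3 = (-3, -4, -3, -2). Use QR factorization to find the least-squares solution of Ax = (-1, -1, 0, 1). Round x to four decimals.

x = (-0.1765, 0.4902, 0.5686)

a_1 = (-3, -3, -2, -3); ‖a_1‖ = 5.5678, so e_1 = (-0.5388, -0.5388, -0.3592, -0.5388).
e_1·a_2 = (-0.5388)·1 + (-0.5388)·1 + (-0.3592)·3 + (-0.5388)·3 = -3.7717.
u_2 = a_2 + 3.7717·e_1 = (-1.0323, -1.0323, 1.6452, 0.9677).
‖u_2‖ = 2.4030, so e_2 = (-0.4296, -0.4296, 0.6846, 0.4027).
e_1·a_3 = (-0.5388)·(-3) + (-0.5388)·(-4) + (-0.3592)·(-3) + (-0.5388)·(-2) = 5.9270; e_2·a_3 = (-0.4296)·(-3) + (-0.4296)·(-4) + 0.6846·(-3) + 0.4027·(-2) = 0.1477.
u_3 = a_3 − 5.9270·e_1 − 0.1477·e_2 = (0.2570, -0.7430, -0.9721, 1.1341).
‖u_3‖ = 1.6879, so e_3 = (0.1522, -0.4402, -0.5759, 0.6719).
Qᵀb = (0.5388, 1.2619, 0.9598).
Back-substitute: x_3 = 0.9598/1.6879 = 0.5686.
x_2 = (1.2619 − 0.1477·0.5686)/2.4030 = 0.4902.
x_1 = (0.5388 + 3.7717·0.4902 − 5.9270·0.5686)/5.5678 = -0.1765.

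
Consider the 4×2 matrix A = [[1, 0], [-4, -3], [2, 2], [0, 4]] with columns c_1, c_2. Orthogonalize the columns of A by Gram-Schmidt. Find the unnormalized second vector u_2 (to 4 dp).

c_1 = (1, -4, 2, 0); ‖c_1‖ = 4.5826, so q_1 = (0.2182, -0.8729, 0.4364, 0.0000).
q_1·c_2 = 0.2182·0 + (-0.8729)·(-3) + 0.4364·2 + 0.0000·4 = 3.4915.
u_2 = c_2 − 3.4915·q_1 = (-0.7619, 0.0476, 0.4762, 4.0000).

u_2 = (-0.7619, 0.0476, 0.4762, 4.0000)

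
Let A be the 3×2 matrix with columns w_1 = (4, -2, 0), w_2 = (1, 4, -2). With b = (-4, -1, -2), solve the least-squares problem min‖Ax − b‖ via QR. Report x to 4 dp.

x = (-0.7673, -0.3366)

w_1 = (4, -2, 0); ‖w_1‖ = 4.4721, so e_1 = (0.8944, -0.4472, 0.0000).
e_1·w_2 = 0.8944·1 + (-0.4472)·4 + 0.0000·(-2) = -0.8944.
u_2 = w_2 + 0.8944·e_1 = (1.8000, 3.6000, -2.0000).
‖u_2‖ = 4.4944, so e_2 = (0.4005, 0.8010, -0.4450).
Qᵀb = (-3.1305, -1.5130).
Back-substitute: x_2 = -1.5130/4.4944 = -0.3366.
x_1 = (-3.1305 + 0.8944·(-0.3366))/4.4721 = -0.7673.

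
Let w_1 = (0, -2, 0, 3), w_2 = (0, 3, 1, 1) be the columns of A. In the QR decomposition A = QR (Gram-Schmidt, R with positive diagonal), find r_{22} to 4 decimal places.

r_{22} = 3.2106

w_1 = (0, -2, 0, 3); ‖w_1‖ = 3.6056, so q_1 = (0.0000, -0.5547, 0.0000, 0.8321).
q_1·w_2 = 0.0000·0 + (-0.5547)·3 + 0.0000·1 + 0.8321·1 = -0.8321.
u_2 = w_2 + 0.8321·q_1 = (0.0000, 2.5385, 1.0000, 1.6923).
r_{22} = ‖u_2‖ = 3.2106.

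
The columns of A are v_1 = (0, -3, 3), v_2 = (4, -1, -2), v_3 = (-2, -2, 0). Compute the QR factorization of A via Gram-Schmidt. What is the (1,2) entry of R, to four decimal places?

r_{12} = -0.7071

v_1 = (0, -3, 3); ‖v_1‖ = 4.2426, so e_1 = (0.0000, -0.7071, 0.7071).
r_{12} = e_1·v_2 = -0.7071.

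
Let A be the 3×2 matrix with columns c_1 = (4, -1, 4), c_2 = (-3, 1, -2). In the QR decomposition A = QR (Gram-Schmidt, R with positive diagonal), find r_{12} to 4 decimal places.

r_{12} = -3.6556

q_1 = c_1/‖c_1‖ = (4, -1, 4)/5.7446 = (0.6963, -0.1741, 0.6963).
r_{12} = q_1·c_2 = -3.6556.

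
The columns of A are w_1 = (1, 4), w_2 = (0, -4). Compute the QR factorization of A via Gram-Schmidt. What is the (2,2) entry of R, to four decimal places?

e_1 = w_1/‖w_1‖ = (1, 4)/4.1231 = (0.2425, 0.9701).
r_{12} = e_1·w_2 = -3.8806.
u_2 = w_2 + 3.8806·e_1 = (0.9412, -0.2353).
r_{22} = ‖u_2‖ = 0.9701.

r_{22} = 0.9701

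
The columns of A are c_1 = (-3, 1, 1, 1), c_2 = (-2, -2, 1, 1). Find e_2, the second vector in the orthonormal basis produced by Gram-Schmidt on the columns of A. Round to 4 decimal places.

e_2 = (-0.1890, -0.9449, 0.1890, 0.1890)

e_1 = c_1/‖c_1‖ = (-3, 1, 1, 1)/3.4641 = (-0.8660, 0.2887, 0.2887, 0.2887).
r_{12} = e_1·c_2 = 1.7321.
u_2 = c_2 − 1.7321·e_1 = (-0.5000, -2.5000, 0.5000, 0.5000).
‖u_2‖ = 2.6458, so e_2 = (-0.1890, -0.9449, 0.1890, 0.1890).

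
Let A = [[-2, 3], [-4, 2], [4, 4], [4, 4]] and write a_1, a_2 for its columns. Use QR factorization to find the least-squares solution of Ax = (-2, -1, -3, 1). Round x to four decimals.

q_1 = a_1/‖a_1‖ = (-2, -4, 4, 4)/7.2111 = (-0.2774, -0.5547, 0.5547, 0.5547).
r_{12} = q_1·a_2 = 2.4962.
u_2 = a_2 − 2.4962·q_1 = (3.6923, 3.3846, 2.6154, 2.6154).
‖u_2‖ = 6.2265, so q_2 = (0.5930, 0.5436, 0.4200, 0.4200).
Qᵀb = (0.0000, -2.5697).
Back-substitute: x_2 = -2.5697/6.2265 = -0.4127.
x_1 = (0.0000 − 2.4962·(-0.4127))/7.2111 = 0.1429.

x = (0.1429, -0.4127)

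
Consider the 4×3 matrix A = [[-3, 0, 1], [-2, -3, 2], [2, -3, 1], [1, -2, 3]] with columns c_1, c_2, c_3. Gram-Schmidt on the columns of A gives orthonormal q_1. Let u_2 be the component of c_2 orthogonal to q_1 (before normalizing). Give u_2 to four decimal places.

c_1 = (-3, -2, 2, 1); ‖c_1‖ = 4.2426, so q_1 = (-0.7071, -0.4714, 0.4714, 0.2357).
q_1·c_2 = (-0.7071)·0 + (-0.4714)·(-3) + 0.4714·(-3) + 0.2357·(-2) = -0.4714.
u_2 = c_2 + 0.4714·q_1 = (-0.3333, -3.2222, -2.7778, -1.8889).

u_2 = (-0.3333, -3.2222, -2.7778, -1.8889)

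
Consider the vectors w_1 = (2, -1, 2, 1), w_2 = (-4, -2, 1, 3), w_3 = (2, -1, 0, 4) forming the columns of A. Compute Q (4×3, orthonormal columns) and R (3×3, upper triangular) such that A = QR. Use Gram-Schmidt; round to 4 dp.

Q = [[0.6325, -0.6949, 0.3203], [-0.3162, -0.3840, 0.1144], [0.6325, 0.2195, -0.6176], [0.3162, 0.5669, 0.7091]], R = [[3.1623, -0.3162, 2.8460], [0.0000, 5.4681, 1.2619], [0.0000, 0.0000, 3.3627]]

w_1 = (2, -1, 2, 1); ‖w_1‖ = 3.1623, so e_1 = (0.6325, -0.3162, 0.6325, 0.3162).
e_1·w_2 = 0.6325·(-4) + (-0.3162)·(-2) + 0.6325·1 + 0.3162·3 = -0.3162.
u_2 = w_2 + 0.3162·e_1 = (-3.8000, -2.1000, 1.2000, 3.1000).
‖u_2‖ = 5.4681, so e_2 = (-0.6949, -0.3840, 0.2195, 0.5669).
e_1·w_3 = 0.6325·2 + (-0.3162)·(-1) + 0.6325·0 + 0.3162·4 = 2.8460; e_2·w_3 = (-0.6949)·2 + (-0.3840)·(-1) + 0.2195·0 + 0.5669·4 = 1.2619.
u_3 = w_3 − 2.8460·e_1 − 1.2619·e_2 = (1.0769, 0.3846, -2.0769, 2.3846).
‖u_3‖ = 3.3627, so e_3 = (0.3203, 0.1144, -0.6176, 0.7091).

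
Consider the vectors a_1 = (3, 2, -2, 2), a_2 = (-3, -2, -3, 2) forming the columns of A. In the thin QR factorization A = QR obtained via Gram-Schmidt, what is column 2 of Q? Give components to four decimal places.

q_1 = a_1/‖a_1‖ = (3, 2, -2, 2)/4.5826 = (0.6547, 0.4364, -0.4364, 0.4364).
r_{12} = q_1·a_2 = -0.6547.
u_2 = a_2 + 0.6547·q_1 = (-2.5714, -1.7143, -3.2857, 2.2857).
‖u_2‖ = 5.0568, so q_2 = (-0.5085, -0.3390, -0.6498, 0.4520).

q_2 = (-0.5085, -0.3390, -0.6498, 0.4520)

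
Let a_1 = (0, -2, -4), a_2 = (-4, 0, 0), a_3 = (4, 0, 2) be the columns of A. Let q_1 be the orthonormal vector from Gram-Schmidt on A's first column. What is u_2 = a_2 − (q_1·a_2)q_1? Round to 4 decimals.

u_2 = (-4.0000, 0.0000, 0.0000)

a_1 = (0, -2, -4); ‖a_1‖ = 4.4721, so q_1 = (0.0000, -0.4472, -0.8944).
q_1·a_2 = 0.0000·(-4) + (-0.4472)·0 + (-0.8944)·0 = 0.0000.
u_2 = a_2 + 0.0000·q_1 = (-4.0000, 0.0000, 0.0000).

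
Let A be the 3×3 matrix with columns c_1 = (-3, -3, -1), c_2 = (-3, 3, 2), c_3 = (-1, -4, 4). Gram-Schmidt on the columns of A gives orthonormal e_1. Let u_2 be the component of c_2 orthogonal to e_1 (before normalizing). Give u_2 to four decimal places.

u_2 = (-3.3158, 2.6842, 1.8947)

c_1 = (-3, -3, -1); ‖c_1‖ = 4.3589, so e_1 = (-0.6882, -0.6882, -0.2294).
e_1·c_2 = (-0.6882)·(-3) + (-0.6882)·3 + (-0.2294)·2 = -0.4588.
u_2 = c_2 + 0.4588·e_1 = (-3.3158, 2.6842, 1.8947).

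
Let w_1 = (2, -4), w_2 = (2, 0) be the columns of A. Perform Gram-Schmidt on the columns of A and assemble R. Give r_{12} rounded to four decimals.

w_1 = (2, -4); ‖w_1‖ = 4.4721, so e_1 = (0.4472, -0.8944).
r_{12} = e_1·w_2 = 0.8944.

r_{12} = 0.8944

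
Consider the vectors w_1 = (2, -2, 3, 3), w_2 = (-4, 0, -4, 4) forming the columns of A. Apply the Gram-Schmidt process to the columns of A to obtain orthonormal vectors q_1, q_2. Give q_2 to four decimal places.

w_1 = (2, -2, 3, 3); ‖w_1‖ = 5.0990, so q_1 = (0.3922, -0.3922, 0.5883, 0.5883).
q_1·w_2 = 0.3922·(-4) + (-0.3922)·0 + 0.5883·(-4) + 0.5883·4 = -1.5689.
u_2 = w_2 + 1.5689·q_1 = (-3.3846, -0.6154, -3.0769, 4.9231).
‖u_2‖ = 6.7482, so q_2 = (-0.5016, -0.0912, -0.4560, 0.7295).

q_2 = (-0.5016, -0.0912, -0.4560, 0.7295)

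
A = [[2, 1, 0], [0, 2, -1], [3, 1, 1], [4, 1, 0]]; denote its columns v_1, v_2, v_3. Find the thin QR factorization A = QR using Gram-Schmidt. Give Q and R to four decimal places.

Q = [[0.3714, 0.1849, -0.0366], [0.0000, 0.9751, -0.0915], [0.5571, 0.0336, 0.8048], [0.7428, -0.1177, -0.5853]], R = [[5.3852, 1.6713, 0.5571], [0.0000, 2.0511, -0.9415], [0.0000, 0.0000, 0.8963]]

q_1 = v_1/‖v_1‖ = (2, 0, 3, 4)/5.3852 = (0.3714, 0.0000, 0.5571, 0.7428).
r_{12} = q_1·v_2 = 1.6713.
u_2 = v_2 − 1.6713·q_1 = (0.3793, 2.0000, 0.0690, -0.2414).
‖u_2‖ = 2.0511, so q_2 = (0.1849, 0.9751, 0.0336, -0.1177).
r_{13} = q_1·v_3 = 0.5571; r_{23} = q_2·v_3 = -0.9415.
u_3 = v_3 − 0.5571·q_1 + 0.9415·q_2 = (-0.0328, -0.0820, 0.7213, -0.5246).
‖u_3‖ = 0.8963, so q_3 = (-0.0366, -0.0915, 0.8048, -0.5853).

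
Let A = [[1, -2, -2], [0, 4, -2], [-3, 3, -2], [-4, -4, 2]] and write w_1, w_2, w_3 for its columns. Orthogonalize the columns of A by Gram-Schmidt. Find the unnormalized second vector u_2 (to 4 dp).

u_2 = (-2.1923, 4.0000, 3.5769, -3.2308)

q_1 = w_1/‖w_1‖ = (1, 0, -3, -4)/5.0990 = (0.1961, 0.0000, -0.5883, -0.7845).
r_{12} = q_1·w_2 = 0.9806.
u_2 = w_2 − 0.9806·q_1 = (-2.1923, 4.0000, 3.5769, -3.2308).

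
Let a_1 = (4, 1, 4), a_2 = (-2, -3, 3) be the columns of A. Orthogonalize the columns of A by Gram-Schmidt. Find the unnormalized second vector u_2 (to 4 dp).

u_2 = (-2.1212, -3.0303, 2.8788)

a_1 = (4, 1, 4); ‖a_1‖ = 5.7446, so q_1 = (0.6963, 0.1741, 0.6963).
q_1·a_2 = 0.6963·(-2) + 0.1741·(-3) + 0.6963·3 = 0.1741.
u_2 = a_2 − 0.1741·q_1 = (-2.1212, -3.0303, 2.8788).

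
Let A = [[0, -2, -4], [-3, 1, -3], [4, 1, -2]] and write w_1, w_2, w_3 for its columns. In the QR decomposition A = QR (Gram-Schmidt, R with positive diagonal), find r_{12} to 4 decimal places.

r_{12} = 0.2000

e_1 = w_1/‖w_1‖ = (0, -3, 4)/5.0000 = (0.0000, -0.6000, 0.8000).
r_{12} = e_1·w_2 = 0.2000.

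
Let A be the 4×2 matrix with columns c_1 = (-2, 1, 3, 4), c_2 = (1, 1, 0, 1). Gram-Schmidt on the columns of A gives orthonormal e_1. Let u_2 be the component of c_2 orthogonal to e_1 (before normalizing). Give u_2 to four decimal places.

u_2 = (1.2000, 0.9000, -0.3000, 0.6000)

e_1 = c_1/‖c_1‖ = (-2, 1, 3, 4)/5.4772 = (-0.3651, 0.1826, 0.5477, 0.7303).
r_{12} = e_1·c_2 = 0.5477.
u_2 = c_2 − 0.5477·e_1 = (1.2000, 0.9000, -0.3000, 0.6000).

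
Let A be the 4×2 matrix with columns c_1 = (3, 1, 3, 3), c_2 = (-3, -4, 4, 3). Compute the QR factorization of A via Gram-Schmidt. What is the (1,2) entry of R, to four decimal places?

c_1 = (3, 1, 3, 3); ‖c_1‖ = 5.2915, so e_1 = (0.5669, 0.1890, 0.5669, 0.5669).
r_{12} = e_1·c_2 = 1.5119.

r_{12} = 1.5119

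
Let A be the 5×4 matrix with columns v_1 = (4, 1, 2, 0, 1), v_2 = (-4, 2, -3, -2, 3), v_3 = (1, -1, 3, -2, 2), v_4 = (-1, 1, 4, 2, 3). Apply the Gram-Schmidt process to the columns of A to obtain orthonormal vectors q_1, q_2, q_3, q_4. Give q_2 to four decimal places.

q_1 = v_1/‖v_1‖ = (4, 1, 2, 0, 1)/4.6904 = (0.8528, 0.2132, 0.4264, 0.0000, 0.2132).
r_{12} = q_1·v_2 = -3.6244.
u_2 = v_2 + 3.6244·q_1 = (-0.9091, 2.7727, -1.4545, -2.0000, 3.7727).
‖u_2‖ = 5.3725, so q_2 = (-0.1692, 0.5161, -0.2707, -0.3723, 0.7022).

q_2 = (-0.1692, 0.5161, -0.2707, -0.3723, 0.7022)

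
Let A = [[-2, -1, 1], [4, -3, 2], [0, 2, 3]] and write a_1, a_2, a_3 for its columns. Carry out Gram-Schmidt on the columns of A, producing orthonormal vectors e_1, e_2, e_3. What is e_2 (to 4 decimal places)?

e_1 = a_1/‖a_1‖ = (-2, 4, 0)/4.4721 = (-0.4472, 0.8944, 0.0000).
r_{12} = e_1·a_2 = -2.2361.
u_2 = a_2 + 2.2361·e_1 = (-2.0000, -1.0000, 2.0000).
‖u_2‖ = 3.0000, so e_2 = (-0.6667, -0.3333, 0.6667).

e_2 = (-0.6667, -0.3333, 0.6667)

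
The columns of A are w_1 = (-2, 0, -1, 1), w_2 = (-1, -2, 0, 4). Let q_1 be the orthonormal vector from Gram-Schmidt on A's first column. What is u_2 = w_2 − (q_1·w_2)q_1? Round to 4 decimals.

w_1 = (-2, 0, -1, 1); ‖w_1‖ = 2.4495, so q_1 = (-0.8165, 0.0000, -0.4082, 0.4082).
q_1·w_2 = (-0.8165)·(-1) + 0.0000·(-2) + (-0.4082)·0 + 0.4082·4 = 2.4495.
u_2 = w_2 − 2.4495·q_1 = (1.0000, -2.0000, 1.0000, 3.0000).

u_2 = (1.0000, -2.0000, 1.0000, 3.0000)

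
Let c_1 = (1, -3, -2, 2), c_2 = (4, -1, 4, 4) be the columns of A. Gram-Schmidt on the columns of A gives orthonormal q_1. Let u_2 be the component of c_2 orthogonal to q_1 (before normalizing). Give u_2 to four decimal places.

u_2 = (3.6111, 0.1667, 4.7778, 3.2222)

c_1 = (1, -3, -2, 2); ‖c_1‖ = 4.2426, so q_1 = (0.2357, -0.7071, -0.4714, 0.4714).
q_1·c_2 = 0.2357·4 + (-0.7071)·(-1) + (-0.4714)·4 + 0.4714·4 = 1.6499.
u_2 = c_2 − 1.6499·q_1 = (3.6111, 0.1667, 4.7778, 3.2222).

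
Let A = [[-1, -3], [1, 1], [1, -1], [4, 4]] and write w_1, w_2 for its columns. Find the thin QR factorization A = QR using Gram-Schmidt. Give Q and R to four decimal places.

w_1 = (-1, 1, 1, 4); ‖w_1‖ = 4.3589, so q_1 = (-0.2294, 0.2294, 0.2294, 0.9177).
q_1·w_2 = (-0.2294)·(-3) + 0.2294·1 + 0.2294·(-1) + 0.9177·4 = 4.3589.
u_2 = w_2 − 4.3589·q_1 = (-2.0000, 0.0000, -2.0000, 0.0000).
‖u_2‖ = 2.8284, so q_2 = (-0.7071, 0.0000, -0.7071, 0.0000).

Q = [[-0.2294, -0.7071], [0.2294, 0.0000], [0.2294, -0.7071], [0.9177, 0.0000]], R = [[4.3589, 4.3589], [0.0000, 2.8284]]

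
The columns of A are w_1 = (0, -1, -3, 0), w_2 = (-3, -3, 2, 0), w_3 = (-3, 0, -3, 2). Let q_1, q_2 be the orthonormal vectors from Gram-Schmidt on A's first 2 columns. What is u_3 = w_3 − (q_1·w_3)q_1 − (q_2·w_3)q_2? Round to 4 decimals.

u_3 = (-2.1896, 1.7915, -0.5972, 2.0000)

w_1 = (0, -1, -3, 0); ‖w_1‖ = 3.1623, so q_1 = (0.0000, -0.3162, -0.9487, 0.0000).
q_1·w_2 = 0.0000·(-3) + (-0.3162)·(-3) + (-0.9487)·2 + 0.0000·0 = -0.9487.
u_2 = w_2 + 0.9487·q_1 = (-3.0000, -3.3000, 1.1000, 0.0000).
‖u_2‖ = 4.5935, so q_2 = (-0.6531, -0.7184, 0.2395, 0.0000).
q_1·w_3 = 0.0000·(-3) + (-0.3162)·0 + (-0.9487)·(-3) + 0.0000·2 = 2.8460; q_2·w_3 = (-0.6531)·(-3) + (-0.7184)·0 + 0.2395·(-3) + 0.0000·2 = 1.2409.
u_3 = w_3 − 2.8460·q_1 − 1.2409·q_2 = (-2.1896, 1.7915, -0.5972, 2.0000).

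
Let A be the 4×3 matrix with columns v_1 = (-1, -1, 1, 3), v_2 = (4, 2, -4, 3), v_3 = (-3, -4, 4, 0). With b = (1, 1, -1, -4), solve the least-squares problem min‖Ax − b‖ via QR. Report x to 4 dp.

x = (-1.3073, -0.0253, 0.0602)

v_1 = (-1, -1, 1, 3); ‖v_1‖ = 3.4641, so q_1 = (-0.2887, -0.2887, 0.2887, 0.8660).
q_1·v_2 = (-0.2887)·4 + (-0.2887)·2 + 0.2887·(-4) + 0.8660·3 = -0.2887.
u_2 = v_2 + 0.2887·q_1 = (3.9167, 1.9167, -3.9167, 3.2500).
‖u_2‖ = 6.7020, so q_2 = (0.5844, 0.2860, -0.5844, 0.4849).
q_1·v_3 = (-0.2887)·(-3) + (-0.2887)·(-4) + 0.2887·4 + 0.8660·0 = 3.1754; q_2·v_3 = 0.5844·(-3) + 0.2860·(-4) + (-0.5844)·4 + 0.4849·0 = -5.2348.
u_3 = v_3 − 3.1754·q_1 + 5.2348·q_2 = (0.9759, -1.5863, 0.0241, -0.2115).
‖u_3‖ = 1.8745, so q_3 = (0.5206, -0.8462, 0.0129, -0.1128).
Qᵀb = (-4.3301, -0.4849, 0.1128).
Back-substitute: x_3 = 0.1128/1.8745 = 0.0602.
x_2 = (-0.4849 + 5.2348·0.0602)/6.7020 = -0.0253.
x_1 = (-4.3301 + 0.2887·(-0.0253) − 3.1754·0.0602)/3.4641 = -1.3073.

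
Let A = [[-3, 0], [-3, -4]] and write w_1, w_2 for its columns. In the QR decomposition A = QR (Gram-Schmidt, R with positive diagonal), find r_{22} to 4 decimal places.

r_{22} = 2.8284

e_1 = w_1/‖w_1‖ = (-3, -3)/4.2426 = (-0.7071, -0.7071).
r_{12} = e_1·w_2 = 2.8284.
u_2 = w_2 − 2.8284·e_1 = (2.0000, -2.0000).
r_{22} = ‖u_2‖ = 2.8284.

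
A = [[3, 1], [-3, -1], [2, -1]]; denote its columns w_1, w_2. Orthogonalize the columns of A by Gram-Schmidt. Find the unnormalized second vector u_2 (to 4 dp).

w_1 = (3, -3, 2); ‖w_1‖ = 4.6904, so e_1 = (0.6396, -0.6396, 0.4264).
e_1·w_2 = 0.6396·1 + (-0.6396)·(-1) + 0.4264·(-1) = 0.8528.
u_2 = w_2 − 0.8528·e_1 = (0.4545, -0.4545, -1.3636).

u_2 = (0.4545, -0.4545, -1.3636)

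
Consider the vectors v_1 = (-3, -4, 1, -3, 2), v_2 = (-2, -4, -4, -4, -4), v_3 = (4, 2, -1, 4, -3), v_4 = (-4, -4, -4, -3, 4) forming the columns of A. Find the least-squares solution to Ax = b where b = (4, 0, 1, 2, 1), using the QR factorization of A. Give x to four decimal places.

x = (0.8726, -0.4184, 1.1084, 0.0829)

v_1 = (-3, -4, 1, -3, 2); ‖v_1‖ = 6.2450, so q_1 = (-0.4804, -0.6405, 0.1601, -0.4804, 0.3203).
q_1·v_2 = (-0.4804)·(-2) + (-0.6405)·(-4) + 0.1601·(-4) + (-0.4804)·(-4) + 0.3203·(-4) = 3.5228.
u_2 = v_2 − 3.5228·q_1 = (-0.3077, -1.7436, -4.5641, -2.3077, -5.1282).
‖u_2‖ = 7.4559, so q_2 = (-0.0413, -0.2339, -0.6122, -0.3095, -0.6878).
q_1·v_3 = (-0.4804)·4 + (-0.6405)·2 + 0.1601·(-1) + (-0.4804)·4 + 0.3203·(-3) = -6.2450; q_2·v_3 = (-0.0413)·4 + (-0.2339)·2 + (-0.6122)·(-1) + (-0.3095)·4 + (-0.6878)·(-3) = 0.8047.
u_3 = v_3 + 6.2450·q_1 − 0.8047·q_2 = (1.0332, -1.8118, 0.4926, 1.2491, -0.4465).
‖u_3‖ = 2.5204, so q_3 = (0.4099, -0.7189, 0.1955, 0.4956, -0.1772).
q_1·v_4 = (-0.4804)·(-4) + (-0.6405)·(-4) + 0.1601·(-4) + (-0.4804)·(-3) + 0.3203·4 = 6.5653; q_2·v_4 = (-0.0413)·(-4) + (-0.2339)·(-4) + (-0.6122)·(-4) + (-0.3095)·(-3) + (-0.6878)·4 = 1.7264; q_3·v_4 = 0.4099·(-4) + (-0.7189)·(-4) + 0.1955·(-4) + 0.4956·(-3) + (-0.1772)·4 = -1.7415.
u_4 = v_4 − 6.5653·q_1 − 1.7264·q_2 + 1.7415·q_3 = (-0.0610, -0.6430, -3.6541, 1.5513, 2.7764).
‖u_4‖ = 4.8871, so q_4 = (-0.0125, -0.1316, -0.7477, 0.3174, 0.5681).
Qᵀb = (-2.4019, -2.0841, 2.6492, 0.4053).
Back-substitute: x_4 = 0.4053/4.8871 = 0.0829.
x_3 = (2.6492 + 1.7415·0.0829)/2.5204 = 1.1084.
x_2 = (-2.0841 − 0.8047·1.1084 − 1.7264·0.0829)/7.4559 = -0.4184.
x_1 = (-2.4019 − 3.5228·(-0.4184) + 6.2450·1.1084 − 6.5653·0.0829)/6.2450 = 0.8726.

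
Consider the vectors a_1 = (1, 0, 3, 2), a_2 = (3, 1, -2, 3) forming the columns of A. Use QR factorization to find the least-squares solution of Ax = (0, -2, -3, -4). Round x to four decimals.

a_1 = (1, 0, 3, 2); ‖a_1‖ = 3.7417, so e_1 = (0.2673, 0.0000, 0.8018, 0.5345).
e_1·a_2 = 0.2673·3 + 0.0000·1 + 0.8018·(-2) + 0.5345·3 = 0.8018.
u_2 = a_2 − 0.8018·e_1 = (2.7857, 1.0000, -2.6429, 2.5714).
‖u_2‖ = 4.7283, so e_2 = (0.5892, 0.2115, -0.5589, 0.5438).
Qᵀb = (-4.5434, -0.9215).
Back-substitute: x_2 = -0.9215/4.7283 = -0.1949.
x_1 = (-4.5434 − 0.8018·(-0.1949))/3.7417 = -1.1725.

x = (-1.1725, -0.1949)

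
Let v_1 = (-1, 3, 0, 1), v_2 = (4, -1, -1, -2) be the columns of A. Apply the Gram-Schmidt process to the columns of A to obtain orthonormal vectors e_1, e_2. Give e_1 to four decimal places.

v_1 = (-1, 3, 0, 1); ‖v_1‖ = 3.3166, so e_1 = (-0.3015, 0.9045, 0.0000, 0.3015).

e_1 = (-0.3015, 0.9045, 0.0000, 0.3015)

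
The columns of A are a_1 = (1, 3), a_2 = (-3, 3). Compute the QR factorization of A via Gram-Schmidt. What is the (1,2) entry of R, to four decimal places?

r_{12} = 1.8974

q_1 = a_1/‖a_1‖ = (1, 3)/3.1623 = (0.3162, 0.9487).
r_{12} = q_1·a_2 = 1.8974.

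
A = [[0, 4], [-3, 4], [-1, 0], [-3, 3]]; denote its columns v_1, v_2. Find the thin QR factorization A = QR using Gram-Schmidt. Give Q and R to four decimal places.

v_1 = (0, -3, -1, -3); ‖v_1‖ = 4.3589, so e_1 = (0.0000, -0.6882, -0.2294, -0.6882).
e_1·v_2 = 0.0000·4 + (-0.6882)·4 + (-0.2294)·0 + (-0.6882)·3 = -4.8177.
u_2 = v_2 + 4.8177·e_1 = (4.0000, 0.6842, -1.1053, -0.3158).
‖u_2‖ = 4.2178, so e_2 = (0.9484, 0.1622, -0.2620, -0.0749).

Q = [[0.0000, 0.9484], [-0.6882, 0.1622], [-0.2294, -0.2620], [-0.6882, -0.0749]], R = [[4.3589, -4.8177], [0.0000, 4.2178]]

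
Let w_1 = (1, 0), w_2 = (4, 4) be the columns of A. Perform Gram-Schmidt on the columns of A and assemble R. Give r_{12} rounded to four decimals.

w_1 = (1, 0); ‖w_1‖ = 1.0000, so e_1 = (1.0000, 0.0000).
r_{12} = e_1·w_2 = 4.0000.

r_{12} = 4.0000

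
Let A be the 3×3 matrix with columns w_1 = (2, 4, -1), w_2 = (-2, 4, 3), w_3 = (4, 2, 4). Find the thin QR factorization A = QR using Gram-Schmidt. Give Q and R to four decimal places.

e_1 = w_1/‖w_1‖ = (2, 4, -1)/4.5826 = (0.4364, 0.8729, -0.2182).
r_{12} = e_1·w_2 = 1.9640.
u_2 = w_2 − 1.9640·e_1 = (-2.8571, 2.2857, 3.4286).
‖u_2‖ = 5.0143, so e_2 = (-0.5698, 0.4558, 0.6838).
r_{13} = e_1·w_3 = 2.6186; r_{23} = e_2·w_3 = 1.3675.
u_3 = w_3 − 2.6186·e_1 − 1.3675·e_2 = (3.6364, -0.9091, 3.6364).
‖u_3‖ = 5.2223, so e_3 = (0.6963, -0.1741, 0.6963).

Q = [[0.4364, -0.5698, 0.6963], [0.8729, 0.4558, -0.1741], [-0.2182, 0.6838, 0.6963]], R = [[4.5826, 1.9640, 2.6186], [0.0000, 5.0143, 1.3675], [0.0000, 0.0000, 5.2223]]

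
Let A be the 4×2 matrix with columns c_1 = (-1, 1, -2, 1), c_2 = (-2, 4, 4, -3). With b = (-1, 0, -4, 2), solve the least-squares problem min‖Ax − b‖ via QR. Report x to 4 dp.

x = (1.3621, -0.2931)

c_1 = (-1, 1, -2, 1); ‖c_1‖ = 2.6458, so e_1 = (-0.3780, 0.3780, -0.7559, 0.3780).
e_1·c_2 = (-0.3780)·(-2) + 0.3780·4 + (-0.7559)·4 + 0.3780·(-3) = -1.8898.
u_2 = c_2 + 1.8898·e_1 = (-2.7143, 4.7143, 2.5714, -2.2857).
‖u_2‖ = 6.4365, so e_2 = (-0.4217, 0.7324, 0.3995, -0.3551).
Qᵀb = (4.1576, -1.8866).
Back-substitute: x_2 = -1.8866/6.4365 = -0.2931.
x_1 = (4.1576 + 1.8898·(-0.2931))/2.6458 = 1.3621.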